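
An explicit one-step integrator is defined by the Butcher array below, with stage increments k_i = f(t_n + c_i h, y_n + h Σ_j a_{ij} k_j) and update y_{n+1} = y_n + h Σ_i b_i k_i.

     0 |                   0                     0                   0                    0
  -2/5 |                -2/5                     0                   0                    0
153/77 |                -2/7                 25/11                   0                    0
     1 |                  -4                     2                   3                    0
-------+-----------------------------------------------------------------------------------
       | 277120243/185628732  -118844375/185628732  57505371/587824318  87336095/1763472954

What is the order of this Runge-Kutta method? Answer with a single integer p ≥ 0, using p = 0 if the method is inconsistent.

b = (277120243/185628732, -118844375/185628732, 57505371/587824318, 87336095/1763472954)
c = (0, -2/5, 153/77, 1)
Ac = (0, 0, -10/11, 1987/385)
Σ b_i: 277120243/185628732·1 + (-118844375/185628732)·1 + 57505371/587824318·1 + 87336095/1763472954·1 = 1 ✓
b·c: (-118844375/185628732)·(-2/5) + 57505371/587824318·153/77 + 87336095/1763472954·1 = 1/2 ✓
b·c²: (-118844375/185628732)·4/25 + 57505371/587824318·23409/5929 + 87336095/1763472954·1 = 1/3 ✓
b·Ac: 57505371/587824318·(-10/11) + 87336095/1763472954·1987/385 = 1/6 ✓
b·c³: (-118844375/185628732)·(-8/125) + 57505371/587824318·3581577/456533 + 87336095/1763472954·1 = 1021945996/1191117697 ≠ 1/4 ⇒ order 3.
b·(c∘Ac): 57505371/587824318·(-1530/847) + 87336095/1763472954·1987/385 = 7321901/92814366 ≠ 1/8
b·Ac²: 57505371/587824318·4/11 + 87336095/1763472954·1803107/148225 = 433181669449/678937087290 ≠ 1/12
b·A²c: 87336095/1763472954·(-30/11) = -39698225/293912159 ≠ 1/24

3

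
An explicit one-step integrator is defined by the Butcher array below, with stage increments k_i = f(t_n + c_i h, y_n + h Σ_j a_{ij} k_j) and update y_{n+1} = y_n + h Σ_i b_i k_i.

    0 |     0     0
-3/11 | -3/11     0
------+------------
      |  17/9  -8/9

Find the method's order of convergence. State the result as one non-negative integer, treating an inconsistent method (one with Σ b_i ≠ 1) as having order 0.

b = (17/9, -8/9)
c = (0, -3/11)
Σ b_i: 17/9·1 + (-8/9)·1 = 1 ✓
b·c: (-8/9)·(-3/11) = 8/33 ≠ 1/2 ⇒ order 1.

1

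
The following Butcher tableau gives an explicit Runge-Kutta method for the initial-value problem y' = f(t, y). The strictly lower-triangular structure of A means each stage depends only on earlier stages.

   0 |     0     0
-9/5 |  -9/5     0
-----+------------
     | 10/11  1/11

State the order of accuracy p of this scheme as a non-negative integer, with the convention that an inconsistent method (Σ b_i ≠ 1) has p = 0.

b = (10/11, 1/11)
c = (0, -9/5)
Σ b_i: 10/11·1 + 1/11·1 = 1 ✓
b·c: 1/11·(-9/5) = -9/55 ≠ 1/2 ⇒ order 1.

1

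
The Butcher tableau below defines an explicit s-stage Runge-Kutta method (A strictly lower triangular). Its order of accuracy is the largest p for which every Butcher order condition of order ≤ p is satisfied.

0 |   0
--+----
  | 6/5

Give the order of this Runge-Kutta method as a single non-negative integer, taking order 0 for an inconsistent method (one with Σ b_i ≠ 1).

0

b = (6/5)
c = (0)
Σ b_i: 6/5·1 = 6/5 ≠ 1 ⇒ order 0.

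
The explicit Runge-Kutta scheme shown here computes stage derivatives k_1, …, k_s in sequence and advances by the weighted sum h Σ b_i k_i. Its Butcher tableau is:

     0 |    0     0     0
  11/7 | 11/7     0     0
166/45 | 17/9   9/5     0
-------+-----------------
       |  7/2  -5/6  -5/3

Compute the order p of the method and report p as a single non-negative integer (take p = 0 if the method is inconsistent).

1

b = (7/2, -5/6, -5/3)
c = (0, 11/7, 166/45)
Ac = (0, 0, 99/35)
Σ b_i: 7/2·1 + (-5/6)·1 + (-5/3)·1 = 1 ✓
b·c: (-5/6)·11/7 + (-5/3)·166/45 = -2819/378 ≠ 1/2 ⇒ order 1.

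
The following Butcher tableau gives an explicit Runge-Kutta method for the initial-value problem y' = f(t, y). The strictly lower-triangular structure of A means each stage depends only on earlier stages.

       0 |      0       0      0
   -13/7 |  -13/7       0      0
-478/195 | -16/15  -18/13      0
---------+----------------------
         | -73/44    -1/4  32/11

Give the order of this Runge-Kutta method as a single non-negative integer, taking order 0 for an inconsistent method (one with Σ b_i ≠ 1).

1

b = (-73/44, -1/4, 32/11)
c = (0, -13/7, -478/195)
Ac = (0, 0, 18/7)
Σ b_i: (-73/44)·1 + (-1/4)·1 + 32/11·1 = 1 ✓
b·c: (-1/4)·(-13/7) + 32/11·(-478/195) = -400403/60060 ≠ 1/2 ⇒ order 1.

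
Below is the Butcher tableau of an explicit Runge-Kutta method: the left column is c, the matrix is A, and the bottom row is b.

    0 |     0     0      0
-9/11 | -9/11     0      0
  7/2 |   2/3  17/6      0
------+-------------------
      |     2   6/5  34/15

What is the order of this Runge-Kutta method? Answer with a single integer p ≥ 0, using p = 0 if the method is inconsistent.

b = (2, 6/5, 34/15)
c = (0, -9/11, 7/2)
Ac = (0, 0, -51/22)
Σ b_i: 2·1 + 6/5·1 + 34/15·1 = 82/15 ≠ 1 ⇒ order 0.

0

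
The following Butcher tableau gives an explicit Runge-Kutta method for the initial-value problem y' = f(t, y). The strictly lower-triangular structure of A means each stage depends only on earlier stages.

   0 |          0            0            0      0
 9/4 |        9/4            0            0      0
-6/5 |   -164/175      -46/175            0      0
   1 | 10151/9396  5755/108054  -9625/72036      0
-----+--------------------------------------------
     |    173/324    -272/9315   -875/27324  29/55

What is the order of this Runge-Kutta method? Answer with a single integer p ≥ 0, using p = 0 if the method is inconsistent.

b = (173/324, -272/9315, -875/27324, 29/55)
c = (0, 9/4, -6/5, 1)
Ac = (0, 0, -207/350, 65/232)
Σ b_i: 173/324·1 + (-272/9315)·1 + (-875/27324)·1 + 29/55·1 = 1 ✓
b·c: (-272/9315)·9/4 + (-875/27324)·(-6/5) + 29/55·1 = 1/2 ✓
b·c²: (-272/9315)·81/16 + (-875/27324)·36/25 + 29/55·1 = 1/3 ✓
b·Ac: (-875/27324)·(-207/350) + 29/55·65/232 = 1/6 ✓
b·c³: (-272/9315)·729/64 + (-875/27324)·(-216/125) + 29/55·1 = 1/4 ✓
b·(c∘Ac): (-875/27324)·621/875 + 29/55·65/232 = 1/8 ✓
b·Ac²: (-875/27324)·(-1863/1400) + 29/55·215/2784 = 1/12 ✓
b·A²c: 29/55·55/696 = 1/24 ✓; 4 stages ⇒ order 4.

4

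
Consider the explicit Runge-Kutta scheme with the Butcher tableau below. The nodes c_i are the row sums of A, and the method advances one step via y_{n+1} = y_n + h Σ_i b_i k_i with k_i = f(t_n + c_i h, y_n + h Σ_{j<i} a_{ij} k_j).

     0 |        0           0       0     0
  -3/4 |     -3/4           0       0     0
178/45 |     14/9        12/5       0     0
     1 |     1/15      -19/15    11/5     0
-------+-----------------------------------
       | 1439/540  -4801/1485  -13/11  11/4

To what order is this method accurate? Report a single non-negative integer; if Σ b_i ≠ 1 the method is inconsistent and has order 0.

b = (1439/540, -4801/1485, -13/11, 11/4)
c = (0, -3/4, 178/45, 1)
Ac = (0, 0, -9/5, 8687/900)
Σ b_i: 1439/540·1 + (-4801/1485)·1 + (-13/11)·1 + 11/4·1 = 1 ✓
b·c: (-4801/1485)·(-3/4) + (-13/11)·178/45 + 11/4·1 = 1/2 ✓
b·c²: (-4801/1485)·9/16 + (-13/11)·31684/2025 + 11/4·1 = -568937/32400 ≠ 1/3 ⇒ order 2.
b·Ac: (-13/11)·(-9/5) + 11/4·8687/900 = 1135367/39600 ≠ 1/6

2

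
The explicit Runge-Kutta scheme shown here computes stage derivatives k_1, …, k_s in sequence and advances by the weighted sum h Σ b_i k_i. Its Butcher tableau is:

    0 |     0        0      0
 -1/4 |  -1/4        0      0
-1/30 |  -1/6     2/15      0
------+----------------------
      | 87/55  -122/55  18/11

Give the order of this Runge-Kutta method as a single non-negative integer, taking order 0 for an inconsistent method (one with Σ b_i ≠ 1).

b = (87/55, -122/55, 18/11)
c = (0, -1/4, -1/30)
Ac = (0, 0, -1/30)
Σ b_i: 87/55·1 + (-122/55)·1 + 18/11·1 = 1 ✓
b·c: (-122/55)·(-1/4) + 18/11·(-1/30) = 1/2 ✓
b·c²: (-122/55)·1/16 + 18/11·1/900 = -301/2200 ≠ 1/3 ⇒ order 2.
b·Ac: 18/11·(-1/30) = -3/55 ≠ 1/6

2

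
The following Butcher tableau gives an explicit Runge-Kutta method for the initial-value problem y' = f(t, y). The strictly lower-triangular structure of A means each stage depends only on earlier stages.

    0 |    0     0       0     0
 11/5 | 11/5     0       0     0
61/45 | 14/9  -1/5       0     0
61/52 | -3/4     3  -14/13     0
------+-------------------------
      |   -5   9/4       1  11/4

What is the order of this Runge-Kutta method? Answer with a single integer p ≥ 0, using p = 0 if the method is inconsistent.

b = (-5, 9/4, 1, 11/4)
c = (0, 11/5, 61/45, 61/52)
Ac = (0, 0, -11/25, 3007/585)
Σ b_i: (-5)·1 + 9/4·1 + 1·1 + 11/4·1 = 1 ✓
b·c: 9/4·11/5 + 1·61/45 + 11/4·61/52 = 17843/1872 ≠ 1/2 ⇒ order 1.

1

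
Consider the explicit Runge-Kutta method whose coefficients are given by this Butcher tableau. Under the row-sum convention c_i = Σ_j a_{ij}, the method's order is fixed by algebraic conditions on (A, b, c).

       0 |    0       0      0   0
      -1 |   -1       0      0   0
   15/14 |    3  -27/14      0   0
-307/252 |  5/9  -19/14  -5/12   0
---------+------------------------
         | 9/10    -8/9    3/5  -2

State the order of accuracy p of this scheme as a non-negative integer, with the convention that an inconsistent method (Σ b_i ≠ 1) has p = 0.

0

b = (9/10, -8/9, 3/5, -2)
c = (0, -1, 15/14, -307/252)
Ac = (0, 0, 27/14, 51/56)
Σ b_i: 9/10·1 + (-8/9)·1 + 3/5·1 + (-2)·1 = -25/18 ≠ 1 ⇒ order 0.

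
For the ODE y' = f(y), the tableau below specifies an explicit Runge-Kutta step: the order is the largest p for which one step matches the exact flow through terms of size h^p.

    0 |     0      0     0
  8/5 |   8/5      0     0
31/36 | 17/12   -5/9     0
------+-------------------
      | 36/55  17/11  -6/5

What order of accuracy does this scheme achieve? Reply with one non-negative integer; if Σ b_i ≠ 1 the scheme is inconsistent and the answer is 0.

1

b = (36/55, 17/11, -6/5)
c = (0, 8/5, 31/36)
Ac = (0, 0, -8/9)
Σ b_i: 36/55·1 + 17/11·1 + (-6/5)·1 = 1 ✓
b·c: 17/11·8/5 + (-6/5)·31/36 = 95/66 ≠ 1/2 ⇒ order 1.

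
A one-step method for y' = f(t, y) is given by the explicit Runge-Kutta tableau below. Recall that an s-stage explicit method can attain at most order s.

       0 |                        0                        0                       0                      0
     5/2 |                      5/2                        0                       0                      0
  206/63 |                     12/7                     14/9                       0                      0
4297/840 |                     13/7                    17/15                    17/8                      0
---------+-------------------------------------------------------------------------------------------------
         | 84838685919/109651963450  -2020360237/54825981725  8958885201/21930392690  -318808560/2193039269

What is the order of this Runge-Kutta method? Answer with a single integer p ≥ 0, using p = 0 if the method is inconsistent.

3

b = (84838685919/109651963450, -2020360237/54825981725, 8958885201/21930392690, -318808560/2193039269)
c = (0, 5/2, 206/63, 4297/840)
Ac = (0, 0, 35/9, 2465/252)
Σ b_i: 84838685919/109651963450·1 + (-2020360237/54825981725)·1 + 8958885201/21930392690·1 + (-318808560/2193039269)·1 = 1 ✓
b·c: (-2020360237/54825981725)·5/2 + 8958885201/21930392690·206/63 + (-318808560/2193039269)·4297/840 = 1/2 ✓
b·c²: (-2020360237/54825981725)·25/4 + 8958885201/21930392690·42436/3969 + (-318808560/2193039269)·18464209/705600 = 1/3 ✓
b·Ac: 8958885201/21930392690·35/9 + (-318808560/2193039269)·2465/252 = 1/6 ✓
b·c³: (-2020360237/54825981725)·125/8 + 8958885201/21930392690·8741816/250047 + (-318808560/2193039269)·79340706073/592704000 = -4451730006937651/773704254103200 ≠ 1/4 ⇒ order 3.
b·(c∘Ac): 8958885201/21930392690·1030/81 + (-318808560/2193039269)·2118421/42336 = -574619493997/276322947894 ≠ 1/8
b·Ac²: 8958885201/21930392690·175/18 + (-318808560/2193039269)·473161/15876 = -598446856225/1657937687364 ≠ 1/12
b·A²c: (-318808560/2193039269)·595/72 = -7903795550/6579117807 ≠ 1/24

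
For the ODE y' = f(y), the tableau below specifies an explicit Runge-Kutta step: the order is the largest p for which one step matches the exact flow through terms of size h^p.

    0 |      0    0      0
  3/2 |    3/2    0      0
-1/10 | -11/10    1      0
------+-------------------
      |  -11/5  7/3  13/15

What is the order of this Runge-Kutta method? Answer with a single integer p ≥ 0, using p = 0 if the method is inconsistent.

1

b = (-11/5, 7/3, 13/15)
c = (0, 3/2, -1/10)
Ac = (0, 0, 3/2)
Σ b_i: (-11/5)·1 + 7/3·1 + 13/15·1 = 1 ✓
b·c: 7/3·3/2 + 13/15·(-1/10) = 256/75 ≠ 1/2 ⇒ order 1.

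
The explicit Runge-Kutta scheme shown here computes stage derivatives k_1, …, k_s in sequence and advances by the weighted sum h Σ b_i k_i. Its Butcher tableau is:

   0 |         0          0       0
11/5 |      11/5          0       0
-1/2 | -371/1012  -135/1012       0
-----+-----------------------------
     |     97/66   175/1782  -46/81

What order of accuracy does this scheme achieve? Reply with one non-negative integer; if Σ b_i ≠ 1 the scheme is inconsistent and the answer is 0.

3

b = (97/66, 175/1782, -46/81)
c = (0, 11/5, -1/2)
Ac = (0, 0, -27/92)
Σ b_i: 97/66·1 + 175/1782·1 + (-46/81)·1 = 1 ✓
b·c: 175/1782·11/5 + (-46/81)·(-1/2) = 1/2 ✓
b·c²: 175/1782·121/25 + (-46/81)·1/4 = 1/3 ✓
b·Ac: (-46/81)·(-27/92) = 1/6 ✓; 3 stages ⇒ order 3.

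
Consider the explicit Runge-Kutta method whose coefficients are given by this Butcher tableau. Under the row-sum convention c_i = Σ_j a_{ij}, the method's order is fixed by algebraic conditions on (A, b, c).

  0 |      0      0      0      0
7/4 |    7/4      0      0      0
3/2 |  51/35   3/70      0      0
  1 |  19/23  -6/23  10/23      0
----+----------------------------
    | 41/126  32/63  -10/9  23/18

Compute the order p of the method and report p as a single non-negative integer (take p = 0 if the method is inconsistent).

4

b = (41/126, 32/63, -10/9, 23/18)
c = (0, 7/4, 3/2, 1)
Ac = (0, 0, 3/40, 9/46)
Σ b_i: 41/126·1 + 32/63·1 + (-10/9)·1 + 23/18·1 = 1 ✓
b·c: 32/63·7/4 + (-10/9)·3/2 + 23/18·1 = 1/2 ✓
b·c²: 32/63·49/16 + (-10/9)·9/4 + 23/18·1 = 1/3 ✓
b·Ac: (-10/9)·3/40 + 23/18·9/46 = 1/6 ✓
b·c³: 32/63·343/64 + (-10/9)·27/8 + 23/18·1 = 1/4 ✓
b·(c∘Ac): (-10/9)·9/80 + 23/18·9/46 = 1/8 ✓
b·Ac²: (-10/9)·21/160 + 23/18·33/184 = 1/12 ✓
b·A²c: 23/18·3/92 = 1/24 ✓; 4 stages ⇒ order 4.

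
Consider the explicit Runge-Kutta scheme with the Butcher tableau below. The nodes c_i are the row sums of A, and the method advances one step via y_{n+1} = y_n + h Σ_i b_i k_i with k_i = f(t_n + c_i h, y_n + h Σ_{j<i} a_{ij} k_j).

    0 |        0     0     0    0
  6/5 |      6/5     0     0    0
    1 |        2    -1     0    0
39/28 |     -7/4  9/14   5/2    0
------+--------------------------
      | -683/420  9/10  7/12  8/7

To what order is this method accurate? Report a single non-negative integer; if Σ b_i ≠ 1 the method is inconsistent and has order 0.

b = (-683/420, 9/10, 7/12, 8/7)
c = (0, 6/5, 1, 39/28)
Ac = (0, 0, -6/5, 229/70)
Σ b_i: (-683/420)·1 + 9/10·1 + 7/12·1 + 8/7·1 = 1 ✓
b·c: 9/10·6/5 + 7/12·1 + 8/7·39/28 = 47851/14700 ≠ 1/2 ⇒ order 1.

1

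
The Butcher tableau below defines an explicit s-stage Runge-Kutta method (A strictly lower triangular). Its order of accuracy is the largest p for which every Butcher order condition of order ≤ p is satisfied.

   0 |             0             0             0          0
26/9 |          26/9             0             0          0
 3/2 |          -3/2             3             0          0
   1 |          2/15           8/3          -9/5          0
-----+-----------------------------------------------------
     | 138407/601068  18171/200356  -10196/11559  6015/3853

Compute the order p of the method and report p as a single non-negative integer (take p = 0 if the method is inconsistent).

b = (138407/601068, 18171/200356, -10196/11559, 6015/3853)
c = (0, 26/9, 3/2, 1)
Ac = (0, 0, 26/3, 1351/270)
Σ b_i: 138407/601068·1 + 18171/200356·1 + (-10196/11559)·1 + 6015/3853·1 = 1 ✓
b·c: 18171/200356·26/9 + (-10196/11559)·3/2 + 6015/3853·1 = 1/2 ✓
b·c²: 18171/200356·676/81 + (-10196/11559)·9/4 + 6015/3853·1 = 1/3 ✓
b·Ac: (-10196/11559)·26/3 + 6015/3853·1351/270 = 1/6 ✓
b·c³: 18171/200356·17576/729 + (-10196/11559)·27/8 + 6015/3853·1 = 160351/208062 ≠ 1/4 ⇒ order 3.
b·(c∘Ac): (-10196/11559)·13 + 6015/3853·1351/270 = -253537/69354 ≠ 1/8
b·Ac²: (-10196/11559)·676/27 + 6015/3853·88477/4860 = 2636431/416124 ≠ 1/12
b·A²c: 6015/3853·(-78/5) = -93834/3853 ≠ 1/24

3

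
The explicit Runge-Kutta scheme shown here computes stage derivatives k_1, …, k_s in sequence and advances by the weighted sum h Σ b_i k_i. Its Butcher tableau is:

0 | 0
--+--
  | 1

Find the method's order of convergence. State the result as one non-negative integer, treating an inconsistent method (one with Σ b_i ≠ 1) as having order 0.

1

b = (1)
c = (0)
Σ b_i: 1·1 = 1 ✓; 1 stage ⇒ order 1.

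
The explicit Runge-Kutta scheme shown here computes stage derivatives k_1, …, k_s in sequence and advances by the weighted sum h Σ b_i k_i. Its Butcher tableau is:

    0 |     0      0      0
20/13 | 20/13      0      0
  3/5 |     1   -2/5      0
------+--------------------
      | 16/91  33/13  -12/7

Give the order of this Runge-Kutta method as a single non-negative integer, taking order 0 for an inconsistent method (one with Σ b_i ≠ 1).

b = (16/91, 33/13, -12/7)
c = (0, 20/13, 3/5)
Ac = (0, 0, -8/13)
Σ b_i: 16/91·1 + 33/13·1 + (-12/7)·1 = 1 ✓
b·c: 33/13·20/13 + (-12/7)·3/5 = 17016/5915 ≠ 1/2 ⇒ order 1.

1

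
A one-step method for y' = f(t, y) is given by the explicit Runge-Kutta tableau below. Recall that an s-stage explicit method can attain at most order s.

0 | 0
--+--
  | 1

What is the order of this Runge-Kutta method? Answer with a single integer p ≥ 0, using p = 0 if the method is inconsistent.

1

b = (1)
c = (0)
Σ b_i: 1·1 = 1 ✓; 1 stage ⇒ order 1.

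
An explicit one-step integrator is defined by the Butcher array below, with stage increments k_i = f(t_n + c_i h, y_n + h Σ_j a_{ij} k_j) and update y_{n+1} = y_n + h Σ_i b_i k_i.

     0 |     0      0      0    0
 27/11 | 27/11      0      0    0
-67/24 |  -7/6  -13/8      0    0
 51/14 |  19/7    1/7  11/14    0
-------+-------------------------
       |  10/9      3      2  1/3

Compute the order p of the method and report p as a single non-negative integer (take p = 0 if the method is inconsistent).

b = (10/9, 3, 2, 1/3)
c = (0, 27/11, -67/24, 51/14)
Ac = (0, 0, -351/88, -973/528)
Σ b_i: 10/9·1 + 3·1 + 2·1 + 1/3·1 = 58/9 ≠ 1 ⇒ order 0.

0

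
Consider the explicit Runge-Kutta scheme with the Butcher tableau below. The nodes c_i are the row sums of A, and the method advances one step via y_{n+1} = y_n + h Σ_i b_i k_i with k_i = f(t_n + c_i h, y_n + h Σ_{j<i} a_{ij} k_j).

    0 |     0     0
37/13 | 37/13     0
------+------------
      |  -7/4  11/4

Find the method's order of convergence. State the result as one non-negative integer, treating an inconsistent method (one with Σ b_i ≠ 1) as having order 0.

1

b = (-7/4, 11/4)
c = (0, 37/13)
Σ b_i: (-7/4)·1 + 11/4·1 = 1 ✓
b·c: 11/4·37/13 = 407/52 ≠ 1/2 ⇒ order 1.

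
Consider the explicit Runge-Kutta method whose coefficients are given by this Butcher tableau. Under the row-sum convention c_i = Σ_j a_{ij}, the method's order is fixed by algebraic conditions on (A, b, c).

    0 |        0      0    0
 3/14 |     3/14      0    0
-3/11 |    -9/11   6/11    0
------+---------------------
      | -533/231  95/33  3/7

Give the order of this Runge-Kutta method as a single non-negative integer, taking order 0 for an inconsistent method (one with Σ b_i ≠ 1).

b = (-533/231, 95/33, 3/7)
c = (0, 3/14, -3/11)
Ac = (0, 0, 9/77)
Σ b_i: (-533/231)·1 + 95/33·1 + 3/7·1 = 1 ✓
b·c: 95/33·3/14 + 3/7·(-3/11) = 1/2 ✓
b·c²: 95/33·9/196 + 3/7·9/121 = 3891/23716 ≠ 1/3 ⇒ order 2.
b·Ac: 3/7·9/77 = 27/539 ≠ 1/6

2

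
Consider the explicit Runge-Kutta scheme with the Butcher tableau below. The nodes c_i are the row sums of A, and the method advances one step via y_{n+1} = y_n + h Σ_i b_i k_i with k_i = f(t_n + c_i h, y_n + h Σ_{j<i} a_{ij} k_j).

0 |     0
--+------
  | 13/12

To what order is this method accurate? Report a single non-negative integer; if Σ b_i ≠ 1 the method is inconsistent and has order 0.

b = (13/12)
c = (0)
Σ b_i: 13/12·1 = 13/12 ≠ 1 ⇒ order 0.

0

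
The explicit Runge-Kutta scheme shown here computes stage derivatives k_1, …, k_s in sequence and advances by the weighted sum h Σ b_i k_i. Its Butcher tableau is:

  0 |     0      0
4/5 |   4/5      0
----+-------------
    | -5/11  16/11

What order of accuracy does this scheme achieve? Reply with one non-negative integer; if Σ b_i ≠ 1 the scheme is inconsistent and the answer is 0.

1

b = (-5/11, 16/11)
c = (0, 4/5)
Σ b_i: (-5/11)·1 + 16/11·1 = 1 ✓
b·c: 16/11·4/5 = 64/55 ≠ 1/2 ⇒ order 1.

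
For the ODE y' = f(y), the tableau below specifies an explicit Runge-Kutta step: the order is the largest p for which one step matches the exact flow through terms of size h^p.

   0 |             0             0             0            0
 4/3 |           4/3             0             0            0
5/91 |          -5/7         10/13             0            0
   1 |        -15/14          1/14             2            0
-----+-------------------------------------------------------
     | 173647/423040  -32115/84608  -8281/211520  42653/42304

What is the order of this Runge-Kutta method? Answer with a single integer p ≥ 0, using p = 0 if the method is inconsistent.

3

b = (173647/423040, -32115/84608, -8281/211520, 42653/42304)
c = (0, 4/3, 5/91, 1)
Ac = (0, 0, 40/39, 8/39)
Σ b_i: 173647/423040·1 + (-32115/84608)·1 + (-8281/211520)·1 + 42653/42304·1 = 1 ✓
b·c: (-32115/84608)·4/3 + (-8281/211520)·5/91 + 42653/42304·1 = 1/2 ✓
b·c²: (-32115/84608)·16/9 + (-8281/211520)·25/8281 + 42653/42304·1 = 1/3 ✓
b·Ac: (-8281/211520)·40/39 + 42653/42304·8/39 = 1/6 ✓
b·c³: (-32115/84608)·64/27 + (-8281/211520)·125/753571 + 42653/42304·1 = 1879811/17323488 ≠ 1/4 ⇒ order 3.
b·(c∘Ac): (-8281/211520)·200/3549 + 42653/42304·8/39 = 541/2644 ≠ 1/8
b·Ac²: (-8281/211520)·160/117 + 42653/42304·9914/74529 = 9771613/121264416 ≠ 1/12
b·A²c: 42653/42304·80/39 = 16405/7932 ≠ 1/24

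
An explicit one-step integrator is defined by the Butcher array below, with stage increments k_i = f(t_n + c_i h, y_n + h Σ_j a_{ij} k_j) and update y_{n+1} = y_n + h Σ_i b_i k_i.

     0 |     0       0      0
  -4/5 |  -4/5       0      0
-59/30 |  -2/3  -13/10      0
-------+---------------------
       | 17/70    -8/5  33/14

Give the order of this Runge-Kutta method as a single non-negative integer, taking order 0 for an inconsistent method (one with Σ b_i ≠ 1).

b = (17/70, -8/5, 33/14)
c = (0, -4/5, -59/30)
Ac = (0, 0, 26/25)
Σ b_i: 17/70·1 + (-8/5)·1 + 33/14·1 = 1 ✓
b·c: (-8/5)·(-4/5) + 33/14·(-59/30) = -2349/700 ≠ 1/2 ⇒ order 1.

1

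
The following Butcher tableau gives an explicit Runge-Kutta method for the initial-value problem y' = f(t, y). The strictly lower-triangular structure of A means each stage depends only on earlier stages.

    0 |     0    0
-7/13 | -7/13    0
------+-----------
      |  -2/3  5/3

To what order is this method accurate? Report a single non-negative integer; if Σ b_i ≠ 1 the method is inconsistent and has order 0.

b = (-2/3, 5/3)
c = (0, -7/13)
Σ b_i: (-2/3)·1 + 5/3·1 = 1 ✓
b·c: 5/3·(-7/13) = -35/39 ≠ 1/2 ⇒ order 1.

1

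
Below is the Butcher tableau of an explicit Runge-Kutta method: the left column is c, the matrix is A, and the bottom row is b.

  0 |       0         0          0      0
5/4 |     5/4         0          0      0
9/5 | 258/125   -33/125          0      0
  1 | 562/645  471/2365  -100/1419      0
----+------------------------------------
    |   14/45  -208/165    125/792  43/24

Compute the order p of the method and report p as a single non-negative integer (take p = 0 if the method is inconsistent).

4

b = (14/45, -208/165, 125/792, 43/24)
c = (0, 5/4, 9/5, 1)
Ac = (0, 0, -33/100, 21/172)
Σ b_i: 14/45·1 + (-208/165)·1 + 125/792·1 + 43/24·1 = 1 ✓
b·c: (-208/165)·5/4 + 125/792·9/5 + 43/24·1 = 1/2 ✓
b·c²: (-208/165)·25/16 + 125/792·81/25 + 43/24·1 = 1/3 ✓
b·Ac: 125/792·(-33/100) + 43/24·21/172 = 1/6 ✓
b·c³: (-208/165)·125/64 + 125/792·729/125 + 43/24·1 = 1/4 ✓
b·(c∘Ac): 125/792·(-297/500) + 43/24·21/172 = 1/8 ✓
b·Ac²: 125/792·(-33/80) + 43/24·57/688 = 1/12 ✓
b·A²c: 43/24·1/43 = 1/24 ✓; 4 stages ⇒ order 4.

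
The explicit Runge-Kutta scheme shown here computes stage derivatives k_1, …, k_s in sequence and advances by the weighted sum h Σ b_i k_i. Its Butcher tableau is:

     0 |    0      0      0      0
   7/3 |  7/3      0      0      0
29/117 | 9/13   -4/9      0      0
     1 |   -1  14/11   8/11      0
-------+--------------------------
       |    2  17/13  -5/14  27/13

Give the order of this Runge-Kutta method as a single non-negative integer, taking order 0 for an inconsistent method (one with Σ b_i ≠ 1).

0

b = (2, 17/13, -5/14, 27/13)
c = (0, 7/3, 29/117, 1)
Ac = (0, 0, -28/27, 4054/1287)
Σ b_i: 2·1 + 17/13·1 + (-5/14)·1 + 27/13·1 = 915/182 ≠ 1 ⇒ order 0.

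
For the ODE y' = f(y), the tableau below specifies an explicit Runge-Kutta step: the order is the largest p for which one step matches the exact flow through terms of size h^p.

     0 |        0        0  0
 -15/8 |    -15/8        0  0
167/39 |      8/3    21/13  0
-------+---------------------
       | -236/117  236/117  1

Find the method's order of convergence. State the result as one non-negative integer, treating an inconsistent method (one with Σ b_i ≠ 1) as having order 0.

b = (-236/117, 236/117, 1)
c = (0, -15/8, 167/39)
Ac = (0, 0, -315/104)
Σ b_i: (-236/117)·1 + 236/117·1 + 1·1 = 1 ✓
b·c: 236/117·(-15/8) + 1·167/39 = 1/2 ✓
b·c²: 236/117·225/64 + 1·27889/1521 = 618799/24336 ≠ 1/3 ⇒ order 2.
b·Ac: 1·(-315/104) = -315/104 ≠ 1/6

2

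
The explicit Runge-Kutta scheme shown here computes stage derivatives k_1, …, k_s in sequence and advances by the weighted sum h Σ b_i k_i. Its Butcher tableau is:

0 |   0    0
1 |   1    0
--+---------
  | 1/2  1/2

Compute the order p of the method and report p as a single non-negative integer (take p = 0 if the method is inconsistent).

2

b = (1/2, 1/2)
c = (0, 1)
Σ b_i: 1/2·1 + 1/2·1 = 1 ✓
b·c: 1/2·1 = 1/2 ✓; 2 stages ⇒ order 2.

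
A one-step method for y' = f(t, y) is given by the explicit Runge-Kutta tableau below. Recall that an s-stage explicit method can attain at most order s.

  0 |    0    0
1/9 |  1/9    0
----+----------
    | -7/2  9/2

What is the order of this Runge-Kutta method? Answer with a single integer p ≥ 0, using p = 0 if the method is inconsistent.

b = (-7/2, 9/2)
c = (0, 1/9)
Σ b_i: (-7/2)·1 + 9/2·1 = 1 ✓
b·c: 9/2·1/9 = 1/2 ✓; 2 stages ⇒ order 2.

2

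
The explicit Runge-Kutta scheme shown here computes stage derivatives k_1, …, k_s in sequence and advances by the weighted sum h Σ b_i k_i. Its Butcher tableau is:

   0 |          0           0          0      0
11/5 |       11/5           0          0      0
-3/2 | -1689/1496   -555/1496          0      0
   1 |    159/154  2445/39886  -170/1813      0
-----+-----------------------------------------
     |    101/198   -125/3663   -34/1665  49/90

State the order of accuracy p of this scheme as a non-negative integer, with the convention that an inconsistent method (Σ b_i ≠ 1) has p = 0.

4

b = (101/198, -125/3663, -34/1665, 49/90)
c = (0, 11/5, -3/2, 1)
Ac = (0, 0, -111/136, 27/98)
Σ b_i: 101/198·1 + (-125/3663)·1 + (-34/1665)·1 + 49/90·1 = 1 ✓
b·c: (-125/3663)·11/5 + (-34/1665)·(-3/2) + 49/90·1 = 1/2 ✓
b·c²: (-125/3663)·121/25 + (-34/1665)·9/4 + 49/90·1 = 1/3 ✓
b·Ac: (-34/1665)·(-111/136) + 49/90·27/98 = 1/6 ✓
b·c³: (-125/3663)·1331/125 + (-34/1665)·(-27/8) + 49/90·1 = 1/4 ✓
b·(c∘Ac): (-34/1665)·333/272 + 49/90·27/98 = 1/8 ✓
b·Ac²: (-34/1665)·(-1221/680) + 49/90·3/35 = 1/12 ✓
b·A²c: 49/90·15/196 = 1/24 ✓; 4 stages ⇒ order 4.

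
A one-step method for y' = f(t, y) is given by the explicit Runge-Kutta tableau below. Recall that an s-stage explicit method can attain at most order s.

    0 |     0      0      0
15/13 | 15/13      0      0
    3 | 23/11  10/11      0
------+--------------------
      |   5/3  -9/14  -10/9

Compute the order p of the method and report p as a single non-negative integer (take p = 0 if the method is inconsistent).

b = (5/3, -9/14, -10/9)
c = (0, 15/13, 3)
Ac = (0, 0, 150/143)
Σ b_i: 5/3·1 + (-9/14)·1 + (-10/9)·1 = -11/126 ≠ 1 ⇒ order 0.

0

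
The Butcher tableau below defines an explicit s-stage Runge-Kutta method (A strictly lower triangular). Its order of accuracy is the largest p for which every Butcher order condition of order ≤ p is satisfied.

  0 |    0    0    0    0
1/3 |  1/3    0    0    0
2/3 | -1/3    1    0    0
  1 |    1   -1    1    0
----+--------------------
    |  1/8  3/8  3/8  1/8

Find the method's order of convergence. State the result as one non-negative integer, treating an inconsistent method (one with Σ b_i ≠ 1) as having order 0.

b = (1/8, 3/8, 3/8, 1/8)
c = (0, 1/3, 2/3, 1)
Ac = (0, 0, 1/3, 1/3)
Σ b_i: 1/8·1 + 3/8·1 + 3/8·1 + 1/8·1 = 1 ✓
b·c: 3/8·1/3 + 3/8·2/3 + 1/8·1 = 1/2 ✓
b·c²: 3/8·1/9 + 3/8·4/9 + 1/8·1 = 1/3 ✓
b·Ac: 3/8·1/3 + 1/8·1/3 = 1/6 ✓
b·c³: 3/8·1/27 + 3/8·8/27 + 1/8·1 = 1/4 ✓
b·(c∘Ac): 3/8·2/9 + 1/8·1/3 = 1/8 ✓
b·Ac²: 3/8·1/9 + 1/8·1/3 = 1/12 ✓
b·A²c: 1/8·1/3 = 1/24 ✓; 4 stages ⇒ order 4.

4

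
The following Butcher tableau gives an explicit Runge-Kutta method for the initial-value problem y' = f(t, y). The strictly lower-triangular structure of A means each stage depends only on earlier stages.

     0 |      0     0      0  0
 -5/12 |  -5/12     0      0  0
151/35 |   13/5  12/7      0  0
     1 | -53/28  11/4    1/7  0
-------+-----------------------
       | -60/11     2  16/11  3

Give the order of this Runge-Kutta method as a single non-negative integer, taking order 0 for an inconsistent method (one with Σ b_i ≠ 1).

1

b = (-60/11, 2, 16/11, 3)
c = (0, -5/12, 151/35, 1)
Ac = (0, 0, -5/7, -6227/11760)
Σ b_i: (-60/11)·1 + 2·1 + 16/11·1 + 3·1 = 1 ✓
b·c: 2·(-5/12) + 16/11·151/35 + 3·1 = 19501/2310 ≠ 1/2 ⇒ order 1.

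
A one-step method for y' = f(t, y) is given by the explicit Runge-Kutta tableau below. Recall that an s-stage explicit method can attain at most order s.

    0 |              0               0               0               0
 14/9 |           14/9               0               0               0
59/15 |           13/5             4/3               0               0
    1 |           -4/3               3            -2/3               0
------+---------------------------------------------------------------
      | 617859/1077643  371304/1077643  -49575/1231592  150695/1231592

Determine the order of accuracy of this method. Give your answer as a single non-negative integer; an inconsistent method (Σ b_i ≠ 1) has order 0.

3

b = (617859/1077643, 371304/1077643, -49575/1231592, 150695/1231592)
c = (0, 14/9, 59/15, 1)
Ac = (0, 0, 56/27, 92/45)
Σ b_i: 617859/1077643·1 + 371304/1077643·1 + (-49575/1231592)·1 + 150695/1231592·1 = 1 ✓
b·c: 371304/1077643·14/9 + (-49575/1231592)·59/15 + 150695/1231592·1 = 1/2 ✓
b·c²: 371304/1077643·196/81 + (-49575/1231592)·3481/225 + 150695/1231592·1 = 1/3 ✓
b·Ac: (-49575/1231592)·56/27 + 150695/1231592·92/45 = 1/6 ✓
b·c³: 371304/1077643·2744/729 + (-49575/1231592)·205379/3375 + 150695/1231592·1 = -14274281/13855410 ≠ 1/4 ⇒ order 3.
b·(c∘Ac): (-49575/1231592)·3304/405 + 150695/1231592·92/45 = -650339/8313246 ≠ 1/8
b·Ac²: (-49575/1231592)·784/243 + 150695/1231592·(-2062/675) = -125608927/249397380 ≠ 1/12
b·A²c: 150695/1231592·(-112/81) = -2109730/12469869 ≠ 1/24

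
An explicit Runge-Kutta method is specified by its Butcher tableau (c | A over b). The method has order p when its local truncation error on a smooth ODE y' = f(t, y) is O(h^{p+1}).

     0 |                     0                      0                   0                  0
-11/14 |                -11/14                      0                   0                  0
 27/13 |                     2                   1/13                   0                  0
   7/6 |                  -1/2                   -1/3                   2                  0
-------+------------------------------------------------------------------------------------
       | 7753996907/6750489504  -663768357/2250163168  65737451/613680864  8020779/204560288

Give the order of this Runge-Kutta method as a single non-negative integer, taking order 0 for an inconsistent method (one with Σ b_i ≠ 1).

3

b = (7753996907/6750489504, -663768357/2250163168, 65737451/613680864, 8020779/204560288)
c = (0, -11/14, 27/13, 7/6)
Ac = (0, 0, -11/182, 2411/546)
Σ b_i: 7753996907/6750489504·1 + (-663768357/2250163168)·1 + 65737451/613680864·1 + 8020779/204560288·1 = 1 ✓
b·c: (-663768357/2250163168)·(-11/14) + 65737451/613680864·27/13 + 8020779/204560288·7/6 = 1/2 ✓
b·c²: (-663768357/2250163168)·121/196 + 65737451/613680864·729/169 + 8020779/204560288·49/36 = 1/3 ✓
b·Ac: 65737451/613680864·(-11/182) + 8020779/204560288·2411/546 = 1/6 ✓
b·c³: (-663768357/2250163168)·(-1331/2744) + 65737451/613680864·19683/2197 + 8020779/204560288·343/216 = 780739851343/670139503488 ≠ 1/4 ⇒ order 3.
b·(c∘Ac): 65737451/613680864·(-297/2366) + 8020779/204560288·2411/468 = 3239887171/17183064192 ≠ 1/8
b·Ac²: 65737451/613680864·121/2548 + 8020779/204560288·836855/99372 = 18724269287/55844958624 ≠ 1/12
b·A²c: 8020779/204560288·(-11/91) = -6786813/1431922016 ≠ 1/24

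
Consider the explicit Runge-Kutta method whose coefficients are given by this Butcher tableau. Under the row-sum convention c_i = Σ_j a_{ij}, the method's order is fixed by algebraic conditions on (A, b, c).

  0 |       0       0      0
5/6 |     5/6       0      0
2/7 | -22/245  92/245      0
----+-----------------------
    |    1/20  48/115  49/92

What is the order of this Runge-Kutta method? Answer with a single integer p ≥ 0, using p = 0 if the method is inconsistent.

3

b = (1/20, 48/115, 49/92)
c = (0, 5/6, 2/7)
Ac = (0, 0, 46/147)
Σ b_i: 1/20·1 + 48/115·1 + 49/92·1 = 1 ✓
b·c: 48/115·5/6 + 49/92·2/7 = 1/2 ✓
b·c²: 48/115·25/36 + 49/92·4/49 = 1/3 ✓
b·Ac: 49/92·46/147 = 1/6 ✓; 3 stages ⇒ order 3.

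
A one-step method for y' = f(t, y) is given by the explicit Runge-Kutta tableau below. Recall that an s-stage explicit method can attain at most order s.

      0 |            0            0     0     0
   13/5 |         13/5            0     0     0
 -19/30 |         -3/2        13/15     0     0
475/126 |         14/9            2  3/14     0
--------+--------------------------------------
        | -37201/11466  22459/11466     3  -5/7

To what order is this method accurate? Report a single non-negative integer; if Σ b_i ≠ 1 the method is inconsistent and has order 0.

2

b = (-37201/11466, 22459/11466, 3, -5/7)
c = (0, 13/5, -19/30, 475/126)
Ac = (0, 0, 169/75, 709/140)
Σ b_i: (-37201/11466)·1 + 22459/11466·1 + 3·1 + (-5/7)·1 = 1 ✓
b·c: 22459/11466·13/5 + 3·(-19/30) + (-5/7)·475/126 = 1/2 ✓
b·c²: 22459/11466·169/25 + 3·361/900 + (-5/7)·225625/15876 = 5963969/1389150 ≠ 1/3 ⇒ order 2.
b·Ac: 3·169/75 + (-5/7)·709/140 = 15399/4900 ≠ 1/6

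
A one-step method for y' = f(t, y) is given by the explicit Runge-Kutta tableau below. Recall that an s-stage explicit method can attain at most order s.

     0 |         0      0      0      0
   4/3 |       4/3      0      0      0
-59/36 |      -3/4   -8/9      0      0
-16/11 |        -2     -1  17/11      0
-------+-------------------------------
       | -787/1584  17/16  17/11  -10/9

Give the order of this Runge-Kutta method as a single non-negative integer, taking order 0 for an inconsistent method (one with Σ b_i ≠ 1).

b = (-787/1584, 17/16, 17/11, -10/9)
c = (0, 4/3, -59/36, -16/11)
Ac = (0, 0, -32/27, -1531/396)
Σ b_i: (-787/1584)·1 + 17/16·1 + 17/11·1 + (-10/9)·1 = 1 ✓
b·c: 17/16·4/3 + 17/11·(-59/36) + (-10/9)·(-16/11) = 1/2 ✓
b·c²: 17/16·16/9 + 17/11·3481/1296 + (-10/9)·256/121 = 578515/156816 ≠ 1/3 ⇒ order 2.
b·Ac: 17/11·(-32/27) + (-10/9)·(-1531/396) = 4391/1782 ≠ 1/6

2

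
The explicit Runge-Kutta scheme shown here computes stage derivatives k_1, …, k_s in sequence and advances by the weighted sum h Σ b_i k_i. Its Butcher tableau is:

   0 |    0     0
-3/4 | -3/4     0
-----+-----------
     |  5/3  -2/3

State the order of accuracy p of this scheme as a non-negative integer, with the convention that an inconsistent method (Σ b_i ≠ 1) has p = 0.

b = (5/3, -2/3)
c = (0, -3/4)
Σ b_i: 5/3·1 + (-2/3)·1 = 1 ✓
b·c: (-2/3)·(-3/4) = 1/2 ✓; 2 stages ⇒ order 2.

2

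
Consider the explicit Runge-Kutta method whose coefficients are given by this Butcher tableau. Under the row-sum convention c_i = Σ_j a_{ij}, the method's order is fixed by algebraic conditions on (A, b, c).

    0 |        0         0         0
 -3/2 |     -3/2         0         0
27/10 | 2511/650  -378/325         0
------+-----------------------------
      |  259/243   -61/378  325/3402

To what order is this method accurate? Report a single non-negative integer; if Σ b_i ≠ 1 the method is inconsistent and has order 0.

b = (259/243, -61/378, 325/3402)
c = (0, -3/2, 27/10)
Ac = (0, 0, 567/325)
Σ b_i: 259/243·1 + (-61/378)·1 + 325/3402·1 = 1 ✓
b·c: (-61/378)·(-3/2) + 325/3402·27/10 = 1/2 ✓
b·c²: (-61/378)·9/4 + 325/3402·729/100 = 1/3 ✓
b·Ac: 325/3402·567/325 = 1/6 ✓; 3 stages ⇒ order 3.

3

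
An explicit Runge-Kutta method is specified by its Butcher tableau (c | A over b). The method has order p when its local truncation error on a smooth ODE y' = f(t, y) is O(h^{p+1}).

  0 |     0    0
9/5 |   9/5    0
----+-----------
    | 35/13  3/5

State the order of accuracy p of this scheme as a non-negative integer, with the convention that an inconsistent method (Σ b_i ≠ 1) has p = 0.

0

b = (35/13, 3/5)
c = (0, 9/5)
Σ b_i: 35/13·1 + 3/5·1 = 214/65 ≠ 1 ⇒ order 0.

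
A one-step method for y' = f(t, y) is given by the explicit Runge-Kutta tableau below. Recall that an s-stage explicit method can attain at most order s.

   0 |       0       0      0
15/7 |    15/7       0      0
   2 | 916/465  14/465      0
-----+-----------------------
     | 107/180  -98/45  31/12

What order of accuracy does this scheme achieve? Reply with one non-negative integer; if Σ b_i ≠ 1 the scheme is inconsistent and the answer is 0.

b = (107/180, -98/45, 31/12)
c = (0, 15/7, 2)
Ac = (0, 0, 2/31)
Σ b_i: 107/180·1 + (-98/45)·1 + 31/12·1 = 1 ✓
b·c: (-98/45)·15/7 + 31/12·2 = 1/2 ✓
b·c²: (-98/45)·225/49 + 31/12·4 = 1/3 ✓
b·Ac: 31/12·2/31 = 1/6 ✓; 3 stages ⇒ order 3.

3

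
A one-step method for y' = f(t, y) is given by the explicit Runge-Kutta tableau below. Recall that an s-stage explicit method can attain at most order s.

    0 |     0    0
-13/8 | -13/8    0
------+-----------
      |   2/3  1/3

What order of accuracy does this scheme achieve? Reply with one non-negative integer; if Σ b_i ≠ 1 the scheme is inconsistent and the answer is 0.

b = (2/3, 1/3)
c = (0, -13/8)
Σ b_i: 2/3·1 + 1/3·1 = 1 ✓
b·c: 1/3·(-13/8) = -13/24 ≠ 1/2 ⇒ order 1.

1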